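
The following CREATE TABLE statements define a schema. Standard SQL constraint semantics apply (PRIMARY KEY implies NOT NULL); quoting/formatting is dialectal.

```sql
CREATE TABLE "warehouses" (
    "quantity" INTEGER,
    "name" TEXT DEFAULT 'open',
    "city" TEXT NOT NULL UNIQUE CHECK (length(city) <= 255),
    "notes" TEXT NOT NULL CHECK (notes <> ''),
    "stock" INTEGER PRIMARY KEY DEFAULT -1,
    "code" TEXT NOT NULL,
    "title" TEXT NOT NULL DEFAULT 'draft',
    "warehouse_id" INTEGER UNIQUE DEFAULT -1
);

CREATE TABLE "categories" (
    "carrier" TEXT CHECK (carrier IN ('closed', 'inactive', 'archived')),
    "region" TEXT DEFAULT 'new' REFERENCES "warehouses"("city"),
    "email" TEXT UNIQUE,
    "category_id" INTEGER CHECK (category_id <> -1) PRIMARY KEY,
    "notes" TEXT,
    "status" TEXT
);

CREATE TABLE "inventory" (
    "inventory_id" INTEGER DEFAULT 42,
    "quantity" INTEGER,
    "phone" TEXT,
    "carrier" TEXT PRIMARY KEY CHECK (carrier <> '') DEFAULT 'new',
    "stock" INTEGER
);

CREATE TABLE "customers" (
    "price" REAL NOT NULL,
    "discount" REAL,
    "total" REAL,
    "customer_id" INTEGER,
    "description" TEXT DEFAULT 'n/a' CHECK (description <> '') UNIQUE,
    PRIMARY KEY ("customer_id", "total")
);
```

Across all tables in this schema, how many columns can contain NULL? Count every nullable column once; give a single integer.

warehouses: 3 nullable (quantity, name, warehouse_id — PK (stock) and explicit NOT NULL columns excluded).
categories: 5 nullable (carrier, region, email, notes, status — PK (category_id) and explicit NOT NULL columns excluded).
inventory: 4 nullable (inventory_id, quantity, phone, stock — PK (carrier) and explicit NOT NULL columns excluded).
customers: 2 nullable (discount, description — PK (customer_id, total) and explicit NOT NULL columns excluded).
Total: 3 + 5 + 4 + 2 = 14.

14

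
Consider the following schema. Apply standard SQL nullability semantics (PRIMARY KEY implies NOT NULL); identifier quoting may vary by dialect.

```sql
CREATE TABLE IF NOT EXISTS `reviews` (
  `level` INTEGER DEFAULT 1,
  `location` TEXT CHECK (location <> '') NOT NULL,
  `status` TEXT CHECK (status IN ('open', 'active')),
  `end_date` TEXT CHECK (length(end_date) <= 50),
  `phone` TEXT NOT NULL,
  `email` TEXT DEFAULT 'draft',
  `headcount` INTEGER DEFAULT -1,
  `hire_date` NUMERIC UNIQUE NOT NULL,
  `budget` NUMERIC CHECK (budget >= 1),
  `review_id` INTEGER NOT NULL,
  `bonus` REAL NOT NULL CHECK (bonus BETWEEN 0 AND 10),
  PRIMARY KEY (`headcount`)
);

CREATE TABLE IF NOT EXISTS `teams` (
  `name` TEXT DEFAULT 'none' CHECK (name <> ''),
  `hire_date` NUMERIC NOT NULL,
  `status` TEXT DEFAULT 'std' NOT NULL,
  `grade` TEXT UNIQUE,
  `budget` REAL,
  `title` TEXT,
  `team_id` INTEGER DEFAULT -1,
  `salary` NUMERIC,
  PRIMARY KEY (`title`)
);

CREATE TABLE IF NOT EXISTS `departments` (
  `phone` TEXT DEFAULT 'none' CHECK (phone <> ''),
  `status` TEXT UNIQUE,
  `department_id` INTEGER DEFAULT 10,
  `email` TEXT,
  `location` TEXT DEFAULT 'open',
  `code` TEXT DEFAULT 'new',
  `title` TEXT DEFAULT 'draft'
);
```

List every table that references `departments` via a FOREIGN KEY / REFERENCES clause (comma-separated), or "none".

none

No REFERENCES clause anywhere in the schema names departments.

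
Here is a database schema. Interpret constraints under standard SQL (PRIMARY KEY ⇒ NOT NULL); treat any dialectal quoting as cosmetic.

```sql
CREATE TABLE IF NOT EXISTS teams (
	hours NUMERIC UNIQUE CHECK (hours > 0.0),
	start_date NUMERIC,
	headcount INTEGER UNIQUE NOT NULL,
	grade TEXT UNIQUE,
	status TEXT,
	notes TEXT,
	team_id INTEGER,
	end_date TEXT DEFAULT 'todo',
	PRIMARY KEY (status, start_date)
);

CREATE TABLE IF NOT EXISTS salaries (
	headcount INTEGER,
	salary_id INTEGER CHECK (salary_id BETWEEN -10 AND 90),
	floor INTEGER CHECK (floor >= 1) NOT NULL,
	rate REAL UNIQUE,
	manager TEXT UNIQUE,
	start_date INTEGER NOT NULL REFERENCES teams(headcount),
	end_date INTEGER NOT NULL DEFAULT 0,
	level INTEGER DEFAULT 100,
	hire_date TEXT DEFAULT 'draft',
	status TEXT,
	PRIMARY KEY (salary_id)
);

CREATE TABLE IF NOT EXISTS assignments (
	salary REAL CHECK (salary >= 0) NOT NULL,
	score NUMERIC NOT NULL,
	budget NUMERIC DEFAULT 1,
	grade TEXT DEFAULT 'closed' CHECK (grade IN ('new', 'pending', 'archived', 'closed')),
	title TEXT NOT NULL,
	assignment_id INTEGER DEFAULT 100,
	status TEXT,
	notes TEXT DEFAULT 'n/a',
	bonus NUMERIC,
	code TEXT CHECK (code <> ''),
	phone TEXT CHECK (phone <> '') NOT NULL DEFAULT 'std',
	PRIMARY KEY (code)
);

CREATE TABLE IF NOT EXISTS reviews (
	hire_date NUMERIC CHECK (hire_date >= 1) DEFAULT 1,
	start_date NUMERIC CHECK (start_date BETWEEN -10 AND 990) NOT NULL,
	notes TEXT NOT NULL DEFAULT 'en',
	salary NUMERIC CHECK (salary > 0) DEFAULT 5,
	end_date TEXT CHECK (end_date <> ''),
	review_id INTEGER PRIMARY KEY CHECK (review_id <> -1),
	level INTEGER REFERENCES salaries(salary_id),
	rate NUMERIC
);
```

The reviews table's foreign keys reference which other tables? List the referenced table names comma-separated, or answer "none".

- level REFERENCES salaries(salary_id).

salaries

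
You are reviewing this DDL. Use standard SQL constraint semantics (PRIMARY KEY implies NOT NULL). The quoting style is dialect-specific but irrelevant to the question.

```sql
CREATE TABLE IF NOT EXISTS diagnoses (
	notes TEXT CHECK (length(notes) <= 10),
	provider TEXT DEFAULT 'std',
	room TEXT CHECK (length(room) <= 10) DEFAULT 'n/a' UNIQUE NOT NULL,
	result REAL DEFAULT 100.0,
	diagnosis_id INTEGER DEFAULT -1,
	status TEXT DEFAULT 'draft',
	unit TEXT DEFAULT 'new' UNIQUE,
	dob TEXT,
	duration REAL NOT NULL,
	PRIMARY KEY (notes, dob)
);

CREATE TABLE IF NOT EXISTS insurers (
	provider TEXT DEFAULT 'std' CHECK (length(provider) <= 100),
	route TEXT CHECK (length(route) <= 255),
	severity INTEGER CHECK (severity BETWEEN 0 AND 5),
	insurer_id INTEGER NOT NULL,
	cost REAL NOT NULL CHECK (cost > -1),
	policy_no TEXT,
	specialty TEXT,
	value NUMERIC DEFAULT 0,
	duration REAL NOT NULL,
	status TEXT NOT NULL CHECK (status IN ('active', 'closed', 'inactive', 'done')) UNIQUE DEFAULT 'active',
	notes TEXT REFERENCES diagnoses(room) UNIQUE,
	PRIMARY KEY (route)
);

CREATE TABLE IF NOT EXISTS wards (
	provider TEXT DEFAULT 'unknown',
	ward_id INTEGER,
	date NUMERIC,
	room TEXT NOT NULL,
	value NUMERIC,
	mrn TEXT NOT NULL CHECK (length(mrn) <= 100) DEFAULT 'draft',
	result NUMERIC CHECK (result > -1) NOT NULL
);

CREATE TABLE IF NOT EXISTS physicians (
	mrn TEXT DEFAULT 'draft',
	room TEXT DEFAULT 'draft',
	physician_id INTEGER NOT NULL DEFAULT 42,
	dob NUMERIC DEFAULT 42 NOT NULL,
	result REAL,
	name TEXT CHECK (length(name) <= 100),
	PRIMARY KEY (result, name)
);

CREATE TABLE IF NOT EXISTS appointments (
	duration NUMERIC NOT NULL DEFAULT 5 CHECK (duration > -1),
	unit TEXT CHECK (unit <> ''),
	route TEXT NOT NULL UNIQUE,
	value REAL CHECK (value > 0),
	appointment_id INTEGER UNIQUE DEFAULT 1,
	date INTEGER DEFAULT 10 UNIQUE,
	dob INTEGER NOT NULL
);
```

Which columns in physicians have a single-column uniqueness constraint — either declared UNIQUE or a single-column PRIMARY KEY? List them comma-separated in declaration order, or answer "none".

- mrn: no UNIQUE or single-column PK constraint.
- room: no UNIQUE or single-column PK constraint.
- physician_id: no UNIQUE or single-column PK constraint.
- dob: no UNIQUE or single-column PK constraint.
- result: part of a composite PRIMARY KEY — only the tuple is unique, not this column on its own.
- name: part of a composite PRIMARY KEY — only the tuple is unique, not this column on its own.

none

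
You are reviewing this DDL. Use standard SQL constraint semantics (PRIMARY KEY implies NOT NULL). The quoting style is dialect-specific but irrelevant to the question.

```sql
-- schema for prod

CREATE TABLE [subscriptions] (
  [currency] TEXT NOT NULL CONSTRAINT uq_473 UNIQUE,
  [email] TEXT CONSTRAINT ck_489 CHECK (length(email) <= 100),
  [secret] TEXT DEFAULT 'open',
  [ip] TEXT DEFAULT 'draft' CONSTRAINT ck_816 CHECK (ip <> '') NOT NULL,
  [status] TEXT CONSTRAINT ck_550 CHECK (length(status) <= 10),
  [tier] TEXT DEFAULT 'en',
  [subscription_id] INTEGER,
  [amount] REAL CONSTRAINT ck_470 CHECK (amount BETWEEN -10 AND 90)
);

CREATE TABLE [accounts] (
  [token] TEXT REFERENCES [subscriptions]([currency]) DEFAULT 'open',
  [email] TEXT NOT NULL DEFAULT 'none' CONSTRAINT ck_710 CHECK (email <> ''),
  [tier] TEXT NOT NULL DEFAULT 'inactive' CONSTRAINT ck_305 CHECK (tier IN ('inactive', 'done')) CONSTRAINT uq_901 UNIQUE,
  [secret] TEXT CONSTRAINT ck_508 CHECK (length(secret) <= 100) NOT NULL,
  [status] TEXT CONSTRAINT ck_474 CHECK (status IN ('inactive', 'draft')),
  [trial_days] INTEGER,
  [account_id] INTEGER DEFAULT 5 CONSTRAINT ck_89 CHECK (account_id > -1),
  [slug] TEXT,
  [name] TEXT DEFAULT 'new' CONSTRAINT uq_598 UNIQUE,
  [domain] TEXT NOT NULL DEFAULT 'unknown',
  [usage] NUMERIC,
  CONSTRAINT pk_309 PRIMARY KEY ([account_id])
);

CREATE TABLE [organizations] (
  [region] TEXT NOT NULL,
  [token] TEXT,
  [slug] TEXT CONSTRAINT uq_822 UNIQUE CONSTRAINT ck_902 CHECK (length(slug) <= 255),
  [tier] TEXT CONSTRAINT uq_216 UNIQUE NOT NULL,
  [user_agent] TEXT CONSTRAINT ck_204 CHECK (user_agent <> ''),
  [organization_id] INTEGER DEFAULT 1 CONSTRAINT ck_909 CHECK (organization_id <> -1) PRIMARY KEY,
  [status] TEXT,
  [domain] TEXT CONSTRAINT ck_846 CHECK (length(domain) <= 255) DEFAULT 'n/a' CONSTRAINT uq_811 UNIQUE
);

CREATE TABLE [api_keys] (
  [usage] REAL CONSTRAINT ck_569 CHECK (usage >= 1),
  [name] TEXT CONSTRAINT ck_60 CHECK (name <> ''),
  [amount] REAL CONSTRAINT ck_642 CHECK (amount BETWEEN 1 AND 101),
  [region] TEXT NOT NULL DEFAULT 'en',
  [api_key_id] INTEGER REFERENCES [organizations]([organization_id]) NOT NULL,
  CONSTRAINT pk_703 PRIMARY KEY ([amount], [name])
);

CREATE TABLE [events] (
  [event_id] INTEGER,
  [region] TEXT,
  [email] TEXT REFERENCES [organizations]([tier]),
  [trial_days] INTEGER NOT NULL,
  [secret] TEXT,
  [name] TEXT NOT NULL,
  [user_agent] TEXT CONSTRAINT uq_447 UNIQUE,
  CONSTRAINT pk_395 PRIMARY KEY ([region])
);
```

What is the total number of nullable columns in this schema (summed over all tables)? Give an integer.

subscriptions: 6 nullable (email, secret, status, tier, subscription_id, amount — PK none and explicit NOT NULL columns excluded).
accounts: 6 nullable (token, status, trial_days, slug, name, usage — PK (account_id) and explicit NOT NULL columns excluded).
organizations: 5 nullable (token, slug, user_agent, status, domain — PK (organization_id) and explicit NOT NULL columns excluded).
api_keys: 1 nullable (usage — PK (amount, name) and explicit NOT NULL columns excluded).
events: 4 nullable (event_id, email, secret, user_agent — PK (region) and explicit NOT NULL columns excluded).
Total: 6 + 6 + 5 + 1 + 4 = 22.

22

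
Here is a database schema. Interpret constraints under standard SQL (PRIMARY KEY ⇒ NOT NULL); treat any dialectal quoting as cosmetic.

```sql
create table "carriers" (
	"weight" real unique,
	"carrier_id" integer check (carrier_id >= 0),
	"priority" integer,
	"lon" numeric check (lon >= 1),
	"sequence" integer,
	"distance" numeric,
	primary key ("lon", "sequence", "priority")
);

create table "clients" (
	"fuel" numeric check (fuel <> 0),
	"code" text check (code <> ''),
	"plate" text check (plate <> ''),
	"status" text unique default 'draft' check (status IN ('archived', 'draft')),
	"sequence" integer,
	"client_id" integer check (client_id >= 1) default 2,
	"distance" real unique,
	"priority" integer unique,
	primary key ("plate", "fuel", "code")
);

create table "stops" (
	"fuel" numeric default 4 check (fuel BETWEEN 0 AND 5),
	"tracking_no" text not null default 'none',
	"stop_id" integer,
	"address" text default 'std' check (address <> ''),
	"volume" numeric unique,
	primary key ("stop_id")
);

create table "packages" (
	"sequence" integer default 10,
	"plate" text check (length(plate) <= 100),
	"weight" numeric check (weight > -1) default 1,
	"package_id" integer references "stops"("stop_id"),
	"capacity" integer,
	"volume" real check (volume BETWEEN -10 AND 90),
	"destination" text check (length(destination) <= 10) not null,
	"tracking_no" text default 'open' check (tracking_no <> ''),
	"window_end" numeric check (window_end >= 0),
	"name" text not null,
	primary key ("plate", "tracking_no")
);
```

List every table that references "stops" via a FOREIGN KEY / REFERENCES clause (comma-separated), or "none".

- packages.package_id references stops(stop_id).

packages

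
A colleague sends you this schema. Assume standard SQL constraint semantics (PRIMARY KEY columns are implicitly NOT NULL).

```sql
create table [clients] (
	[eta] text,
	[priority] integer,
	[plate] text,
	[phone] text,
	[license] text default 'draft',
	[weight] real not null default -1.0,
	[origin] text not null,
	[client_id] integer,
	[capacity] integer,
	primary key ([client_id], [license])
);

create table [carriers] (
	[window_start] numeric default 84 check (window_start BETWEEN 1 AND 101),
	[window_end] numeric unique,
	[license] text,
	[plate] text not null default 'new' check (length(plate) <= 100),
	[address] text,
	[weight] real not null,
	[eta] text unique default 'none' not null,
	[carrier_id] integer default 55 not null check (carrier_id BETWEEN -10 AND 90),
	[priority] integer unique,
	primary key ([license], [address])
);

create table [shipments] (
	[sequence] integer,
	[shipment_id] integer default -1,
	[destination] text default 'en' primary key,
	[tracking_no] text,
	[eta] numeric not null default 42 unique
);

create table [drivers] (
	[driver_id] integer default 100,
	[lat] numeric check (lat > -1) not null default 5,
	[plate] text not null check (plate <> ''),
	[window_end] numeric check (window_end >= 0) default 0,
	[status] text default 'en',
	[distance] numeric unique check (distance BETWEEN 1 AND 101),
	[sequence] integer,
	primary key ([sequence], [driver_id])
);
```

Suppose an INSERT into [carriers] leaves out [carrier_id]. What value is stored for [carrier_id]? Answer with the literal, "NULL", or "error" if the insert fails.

carrier_id has an explicit DEFAULT 55.
When the column is omitted from an INSERT, that default is used.

55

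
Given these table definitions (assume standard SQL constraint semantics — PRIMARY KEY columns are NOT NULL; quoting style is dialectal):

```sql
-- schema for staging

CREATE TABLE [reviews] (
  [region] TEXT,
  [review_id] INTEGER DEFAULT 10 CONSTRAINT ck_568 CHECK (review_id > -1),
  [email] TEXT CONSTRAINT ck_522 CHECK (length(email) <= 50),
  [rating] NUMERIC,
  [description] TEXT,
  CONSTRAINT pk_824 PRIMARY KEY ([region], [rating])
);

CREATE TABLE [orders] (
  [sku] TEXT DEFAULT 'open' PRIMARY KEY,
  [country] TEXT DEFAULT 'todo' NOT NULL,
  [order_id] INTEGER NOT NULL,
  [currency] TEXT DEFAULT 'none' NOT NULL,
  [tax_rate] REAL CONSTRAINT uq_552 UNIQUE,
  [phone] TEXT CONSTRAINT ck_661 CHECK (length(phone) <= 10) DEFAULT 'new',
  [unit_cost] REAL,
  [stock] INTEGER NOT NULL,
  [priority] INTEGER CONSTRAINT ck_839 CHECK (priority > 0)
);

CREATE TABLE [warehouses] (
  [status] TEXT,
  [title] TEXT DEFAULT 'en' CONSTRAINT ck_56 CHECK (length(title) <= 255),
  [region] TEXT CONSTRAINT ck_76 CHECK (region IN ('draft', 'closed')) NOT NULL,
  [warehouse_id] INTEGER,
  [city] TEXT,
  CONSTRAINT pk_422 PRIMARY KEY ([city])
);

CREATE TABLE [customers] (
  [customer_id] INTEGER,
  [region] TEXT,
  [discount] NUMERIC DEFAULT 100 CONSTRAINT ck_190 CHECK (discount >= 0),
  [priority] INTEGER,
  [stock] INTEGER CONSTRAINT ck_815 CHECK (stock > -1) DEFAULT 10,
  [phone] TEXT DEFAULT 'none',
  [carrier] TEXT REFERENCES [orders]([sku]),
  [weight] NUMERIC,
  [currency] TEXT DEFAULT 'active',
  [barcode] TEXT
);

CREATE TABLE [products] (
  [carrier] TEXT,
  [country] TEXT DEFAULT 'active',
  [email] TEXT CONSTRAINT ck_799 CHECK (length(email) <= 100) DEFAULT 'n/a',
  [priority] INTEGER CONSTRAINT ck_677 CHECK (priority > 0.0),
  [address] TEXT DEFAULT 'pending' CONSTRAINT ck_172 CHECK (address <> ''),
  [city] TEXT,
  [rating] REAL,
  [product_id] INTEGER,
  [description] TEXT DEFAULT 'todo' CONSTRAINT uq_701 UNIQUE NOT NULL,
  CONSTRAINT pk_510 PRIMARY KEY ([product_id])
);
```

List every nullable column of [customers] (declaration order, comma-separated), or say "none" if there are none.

- customer_id: no NOT NULL constraint applies → nullable.
- region: no NOT NULL constraint applies → nullable.
- discount: CHECK does not forbid NULL (a CHECK constraint passes when its expression is NULL) → nullable.
- priority: no NOT NULL constraint applies → nullable.
- stock: CHECK does not forbid NULL (a CHECK constraint passes when its expression is NULL) → nullable.
- phone: DEFAULT only fills an omitted column; an explicit NULL is still allowed → nullable.
- carrier: a foreign key column may be NULL unless separately constrained → nullable.
- weight: no NOT NULL constraint applies → nullable.
- currency: DEFAULT only fills an omitted column; an explicit NULL is still allowed → nullable.
- barcode: no NOT NULL constraint applies → nullable.

customer_id, region, discount, priority, stock, phone, carrier, weight, currency, barcode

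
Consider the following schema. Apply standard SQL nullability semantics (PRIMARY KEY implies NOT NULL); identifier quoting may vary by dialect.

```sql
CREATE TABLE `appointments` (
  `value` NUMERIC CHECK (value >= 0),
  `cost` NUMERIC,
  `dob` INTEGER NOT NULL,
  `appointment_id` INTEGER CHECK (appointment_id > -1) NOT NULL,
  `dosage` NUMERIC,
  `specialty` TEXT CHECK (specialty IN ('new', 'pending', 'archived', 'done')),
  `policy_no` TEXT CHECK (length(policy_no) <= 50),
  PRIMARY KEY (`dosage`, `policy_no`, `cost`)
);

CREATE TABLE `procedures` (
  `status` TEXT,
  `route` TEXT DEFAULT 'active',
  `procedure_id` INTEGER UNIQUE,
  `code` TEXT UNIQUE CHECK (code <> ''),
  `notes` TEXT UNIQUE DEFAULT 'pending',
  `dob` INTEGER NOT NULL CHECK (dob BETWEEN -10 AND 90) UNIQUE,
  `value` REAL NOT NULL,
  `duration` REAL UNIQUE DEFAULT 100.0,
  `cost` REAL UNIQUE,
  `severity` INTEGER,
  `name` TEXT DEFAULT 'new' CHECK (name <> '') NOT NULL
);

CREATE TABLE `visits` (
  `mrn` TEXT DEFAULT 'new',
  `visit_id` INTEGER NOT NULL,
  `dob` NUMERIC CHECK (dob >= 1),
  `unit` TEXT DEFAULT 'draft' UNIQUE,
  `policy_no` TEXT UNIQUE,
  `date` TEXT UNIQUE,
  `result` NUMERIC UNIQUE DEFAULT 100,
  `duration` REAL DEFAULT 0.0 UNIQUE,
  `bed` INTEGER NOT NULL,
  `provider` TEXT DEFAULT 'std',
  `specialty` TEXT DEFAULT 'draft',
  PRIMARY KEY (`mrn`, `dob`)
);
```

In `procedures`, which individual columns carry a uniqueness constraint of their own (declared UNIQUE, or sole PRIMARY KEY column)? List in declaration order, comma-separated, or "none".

- status: no UNIQUE or single-column PK constraint.
- route: no UNIQUE or single-column PK constraint.
- procedure_id: declared UNIQUE → unique.
- code: declared UNIQUE → unique.
- notes: declared UNIQUE → unique.
- dob: declared UNIQUE → unique.
- value: no UNIQUE or single-column PK constraint.
- duration: declared UNIQUE → unique.
- cost: declared UNIQUE → unique.
- severity: no UNIQUE or single-column PK constraint.
- name: no UNIQUE or single-column PK constraint.

procedure_id, code, notes, dob, duration, cost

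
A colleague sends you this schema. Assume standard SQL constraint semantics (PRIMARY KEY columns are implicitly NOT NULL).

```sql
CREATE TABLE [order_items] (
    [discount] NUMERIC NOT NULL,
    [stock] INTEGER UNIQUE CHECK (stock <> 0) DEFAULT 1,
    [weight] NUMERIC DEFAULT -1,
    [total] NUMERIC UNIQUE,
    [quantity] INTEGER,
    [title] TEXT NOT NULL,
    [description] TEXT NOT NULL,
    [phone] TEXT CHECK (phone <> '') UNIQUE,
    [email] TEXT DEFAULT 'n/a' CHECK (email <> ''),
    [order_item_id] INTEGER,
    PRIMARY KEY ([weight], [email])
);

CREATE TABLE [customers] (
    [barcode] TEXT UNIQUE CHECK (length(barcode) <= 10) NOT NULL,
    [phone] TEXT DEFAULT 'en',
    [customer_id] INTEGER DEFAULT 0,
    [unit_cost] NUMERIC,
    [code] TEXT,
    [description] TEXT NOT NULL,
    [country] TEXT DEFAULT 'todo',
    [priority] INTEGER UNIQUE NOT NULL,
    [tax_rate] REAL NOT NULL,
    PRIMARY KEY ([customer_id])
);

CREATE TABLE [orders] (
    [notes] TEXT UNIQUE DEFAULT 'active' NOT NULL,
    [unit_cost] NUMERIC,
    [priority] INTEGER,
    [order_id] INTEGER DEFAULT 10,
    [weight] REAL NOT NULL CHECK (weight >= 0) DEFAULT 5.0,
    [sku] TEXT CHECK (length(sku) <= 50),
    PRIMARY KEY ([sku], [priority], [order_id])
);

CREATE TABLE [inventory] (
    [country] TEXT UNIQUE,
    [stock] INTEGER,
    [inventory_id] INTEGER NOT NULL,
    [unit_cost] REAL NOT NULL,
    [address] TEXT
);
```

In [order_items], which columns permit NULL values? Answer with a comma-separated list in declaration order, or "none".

stock, total, quantity, phone, order_item_id

- discount: declared NOT NULL → not nullable.
- stock: CHECK does not forbid NULL (a CHECK constraint passes when its expression is NULL) → nullable.
- weight: part of the PRIMARY KEY, which implies NOT NULL → not nullable.
- total: UNIQUE does not imply NOT NULL → nullable.
- quantity: no NOT NULL constraint applies → nullable.
- title: declared NOT NULL → not nullable.
- description: declared NOT NULL → not nullable.
- phone: CHECK does not forbid NULL (a CHECK constraint passes when its expression is NULL) → nullable.
- email: part of the PRIMARY KEY, which implies NOT NULL → not nullable.
- order_item_id: no NOT NULL constraint applies → nullable.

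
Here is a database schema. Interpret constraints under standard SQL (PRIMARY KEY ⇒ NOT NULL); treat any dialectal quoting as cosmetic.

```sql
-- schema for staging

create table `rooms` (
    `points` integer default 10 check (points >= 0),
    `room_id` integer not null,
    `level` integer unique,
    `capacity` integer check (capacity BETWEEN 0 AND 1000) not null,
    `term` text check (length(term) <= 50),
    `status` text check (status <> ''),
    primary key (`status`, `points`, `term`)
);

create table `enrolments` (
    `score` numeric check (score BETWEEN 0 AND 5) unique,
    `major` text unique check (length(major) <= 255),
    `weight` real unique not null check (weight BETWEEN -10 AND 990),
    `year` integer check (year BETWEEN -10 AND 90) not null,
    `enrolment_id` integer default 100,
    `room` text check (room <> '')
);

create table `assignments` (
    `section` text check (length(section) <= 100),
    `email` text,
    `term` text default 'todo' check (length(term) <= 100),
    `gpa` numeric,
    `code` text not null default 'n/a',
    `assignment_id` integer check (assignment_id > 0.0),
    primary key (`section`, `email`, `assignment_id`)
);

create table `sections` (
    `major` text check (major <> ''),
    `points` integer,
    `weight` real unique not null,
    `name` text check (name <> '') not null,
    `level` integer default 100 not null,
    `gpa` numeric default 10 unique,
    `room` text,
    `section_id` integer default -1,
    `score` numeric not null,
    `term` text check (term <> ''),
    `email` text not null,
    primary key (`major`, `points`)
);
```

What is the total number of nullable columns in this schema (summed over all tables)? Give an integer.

rooms: 1 nullable (level — PK (status, points, term) and explicit NOT NULL columns excluded).
enrolments: 4 nullable (score, major, enrolment_id, room — PK none and explicit NOT NULL columns excluded).
assignments: 2 nullable (term, gpa — PK (section, email, assignment_id) and explicit NOT NULL columns excluded).
sections: 4 nullable (gpa, room, section_id, term — PK (major, points) and explicit NOT NULL columns excluded).
Total: 1 + 4 + 2 + 4 = 11.

11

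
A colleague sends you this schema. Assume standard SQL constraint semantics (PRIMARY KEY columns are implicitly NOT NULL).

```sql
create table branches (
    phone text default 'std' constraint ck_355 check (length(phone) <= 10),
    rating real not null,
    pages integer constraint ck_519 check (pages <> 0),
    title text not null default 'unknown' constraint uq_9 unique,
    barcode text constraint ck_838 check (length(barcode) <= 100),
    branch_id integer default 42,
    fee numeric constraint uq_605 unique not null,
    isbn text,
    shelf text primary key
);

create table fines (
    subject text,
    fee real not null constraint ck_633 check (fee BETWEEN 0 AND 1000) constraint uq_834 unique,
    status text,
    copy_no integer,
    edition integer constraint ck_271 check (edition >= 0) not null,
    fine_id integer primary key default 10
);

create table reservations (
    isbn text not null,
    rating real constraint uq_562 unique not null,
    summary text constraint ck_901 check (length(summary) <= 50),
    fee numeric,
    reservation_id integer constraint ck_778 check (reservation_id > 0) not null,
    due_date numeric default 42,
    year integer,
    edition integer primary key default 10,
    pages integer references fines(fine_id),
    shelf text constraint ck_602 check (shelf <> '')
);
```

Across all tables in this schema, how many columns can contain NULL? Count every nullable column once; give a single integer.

branches: 5 nullable (phone, pages, barcode, branch_id, isbn — PK (shelf) and explicit NOT NULL columns excluded).
fines: 3 nullable (subject, status, copy_no — PK (fine_id) and explicit NOT NULL columns excluded).
reservations: 6 nullable (summary, fee, due_date, year, pages, shelf — PK (edition) and explicit NOT NULL columns excluded).
Total: 5 + 3 + 6 = 14.

14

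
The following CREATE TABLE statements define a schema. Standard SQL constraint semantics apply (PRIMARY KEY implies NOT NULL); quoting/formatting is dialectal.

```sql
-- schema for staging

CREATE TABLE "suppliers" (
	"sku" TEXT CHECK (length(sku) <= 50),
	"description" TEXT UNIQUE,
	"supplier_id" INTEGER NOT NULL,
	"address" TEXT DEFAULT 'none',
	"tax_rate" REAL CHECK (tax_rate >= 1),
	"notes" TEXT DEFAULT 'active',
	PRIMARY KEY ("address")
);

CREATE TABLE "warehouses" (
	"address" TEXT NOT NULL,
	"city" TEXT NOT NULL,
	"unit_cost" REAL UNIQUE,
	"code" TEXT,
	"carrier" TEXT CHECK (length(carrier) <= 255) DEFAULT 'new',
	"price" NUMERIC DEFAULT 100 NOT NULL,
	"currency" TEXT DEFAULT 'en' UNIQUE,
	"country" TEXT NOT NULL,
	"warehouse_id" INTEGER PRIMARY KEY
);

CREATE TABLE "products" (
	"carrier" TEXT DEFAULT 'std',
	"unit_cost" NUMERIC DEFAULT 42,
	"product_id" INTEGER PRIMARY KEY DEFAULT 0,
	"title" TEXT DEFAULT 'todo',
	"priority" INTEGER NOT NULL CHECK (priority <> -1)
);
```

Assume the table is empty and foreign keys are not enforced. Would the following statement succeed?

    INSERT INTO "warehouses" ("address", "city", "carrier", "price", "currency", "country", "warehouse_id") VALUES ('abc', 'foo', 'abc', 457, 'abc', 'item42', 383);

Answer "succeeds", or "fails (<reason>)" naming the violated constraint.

succeeds

NOT NULL columns: address is supplied; city is supplied; country is supplied; price is supplied; warehouse_id is supplied.
CHECK constraints: 'abc' satisfies (length(carrier) <= 255).
No constraint is violated.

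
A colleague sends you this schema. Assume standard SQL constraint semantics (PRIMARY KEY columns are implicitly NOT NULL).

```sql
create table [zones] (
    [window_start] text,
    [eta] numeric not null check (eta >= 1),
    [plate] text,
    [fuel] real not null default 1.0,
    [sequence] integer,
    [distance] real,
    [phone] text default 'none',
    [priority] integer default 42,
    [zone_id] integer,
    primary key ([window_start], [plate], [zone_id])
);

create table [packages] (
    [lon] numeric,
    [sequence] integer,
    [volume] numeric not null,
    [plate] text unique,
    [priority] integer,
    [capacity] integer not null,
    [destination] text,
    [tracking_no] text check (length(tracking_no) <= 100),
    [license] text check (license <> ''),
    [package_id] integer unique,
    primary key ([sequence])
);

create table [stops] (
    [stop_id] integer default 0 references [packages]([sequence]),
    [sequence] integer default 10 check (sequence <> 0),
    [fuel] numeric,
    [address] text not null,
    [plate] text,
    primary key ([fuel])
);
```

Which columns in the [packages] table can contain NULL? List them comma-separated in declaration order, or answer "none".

- lon: no NOT NULL constraint applies → nullable.
- sequence: part of the PRIMARY KEY, which implies NOT NULL → not nullable.
- volume: declared NOT NULL → not nullable.
- plate: UNIQUE does not imply NOT NULL → nullable.
- priority: no NOT NULL constraint applies → nullable.
- capacity: declared NOT NULL → not nullable.
- destination: no NOT NULL constraint applies → nullable.
- tracking_no: CHECK does not forbid NULL (a CHECK constraint passes when its expression is NULL) → nullable.
- license: CHECK does not forbid NULL (a CHECK constraint passes when its expression is NULL) → nullable.
- package_id: UNIQUE does not imply NOT NULL → nullable.

lon, plate, priority, destination, tracking_no, license, package_id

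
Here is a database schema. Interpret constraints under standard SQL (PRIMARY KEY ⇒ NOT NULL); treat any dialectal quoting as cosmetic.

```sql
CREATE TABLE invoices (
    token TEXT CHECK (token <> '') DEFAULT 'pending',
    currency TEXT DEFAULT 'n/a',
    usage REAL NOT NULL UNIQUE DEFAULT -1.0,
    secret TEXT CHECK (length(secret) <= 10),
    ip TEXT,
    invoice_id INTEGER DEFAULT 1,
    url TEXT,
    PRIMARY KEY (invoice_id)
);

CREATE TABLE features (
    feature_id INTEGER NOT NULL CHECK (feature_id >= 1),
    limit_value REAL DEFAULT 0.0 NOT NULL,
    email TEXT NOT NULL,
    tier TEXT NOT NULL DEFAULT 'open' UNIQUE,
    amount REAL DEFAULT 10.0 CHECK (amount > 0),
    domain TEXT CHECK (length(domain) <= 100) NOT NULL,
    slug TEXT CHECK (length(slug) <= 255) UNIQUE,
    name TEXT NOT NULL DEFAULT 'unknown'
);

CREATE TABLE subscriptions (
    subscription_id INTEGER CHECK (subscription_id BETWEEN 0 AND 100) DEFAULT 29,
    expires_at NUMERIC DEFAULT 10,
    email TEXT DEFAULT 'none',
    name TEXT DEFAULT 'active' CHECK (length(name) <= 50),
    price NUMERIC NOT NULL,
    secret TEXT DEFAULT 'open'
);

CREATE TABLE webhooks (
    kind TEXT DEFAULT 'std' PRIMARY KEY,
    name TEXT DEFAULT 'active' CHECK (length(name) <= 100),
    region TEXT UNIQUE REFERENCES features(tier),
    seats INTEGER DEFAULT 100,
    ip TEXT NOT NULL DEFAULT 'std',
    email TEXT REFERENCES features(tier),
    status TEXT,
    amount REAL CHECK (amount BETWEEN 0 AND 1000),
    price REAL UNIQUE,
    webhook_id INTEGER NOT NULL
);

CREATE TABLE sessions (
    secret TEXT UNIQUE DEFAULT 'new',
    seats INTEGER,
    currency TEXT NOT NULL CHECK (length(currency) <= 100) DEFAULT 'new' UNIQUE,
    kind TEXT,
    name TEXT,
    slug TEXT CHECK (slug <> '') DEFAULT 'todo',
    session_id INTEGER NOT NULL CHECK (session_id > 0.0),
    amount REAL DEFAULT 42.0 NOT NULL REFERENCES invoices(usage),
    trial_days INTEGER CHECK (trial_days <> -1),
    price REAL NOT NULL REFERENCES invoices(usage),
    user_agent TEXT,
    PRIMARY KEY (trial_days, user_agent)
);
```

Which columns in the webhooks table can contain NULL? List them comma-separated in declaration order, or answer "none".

- kind: part of the PRIMARY KEY, which implies NOT NULL → not nullable.
- name: CHECK does not forbid NULL (a CHECK constraint passes when its expression is NULL) → nullable.
- region: a foreign key column may be NULL unless separately constrained → nullable.
- seats: DEFAULT only fills an omitted column; an explicit NULL is still allowed → nullable.
- ip: declared NOT NULL → not nullable.
- email: a foreign key column may be NULL unless separately constrained → nullable.
- status: no NOT NULL constraint applies → nullable.
- amount: CHECK does not forbid NULL (a CHECK constraint passes when its expression is NULL) → nullable.
- price: UNIQUE does not imply NOT NULL → nullable.
- webhook_id: declared NOT NULL → not nullable.

name, region, seats, email, status, amount, price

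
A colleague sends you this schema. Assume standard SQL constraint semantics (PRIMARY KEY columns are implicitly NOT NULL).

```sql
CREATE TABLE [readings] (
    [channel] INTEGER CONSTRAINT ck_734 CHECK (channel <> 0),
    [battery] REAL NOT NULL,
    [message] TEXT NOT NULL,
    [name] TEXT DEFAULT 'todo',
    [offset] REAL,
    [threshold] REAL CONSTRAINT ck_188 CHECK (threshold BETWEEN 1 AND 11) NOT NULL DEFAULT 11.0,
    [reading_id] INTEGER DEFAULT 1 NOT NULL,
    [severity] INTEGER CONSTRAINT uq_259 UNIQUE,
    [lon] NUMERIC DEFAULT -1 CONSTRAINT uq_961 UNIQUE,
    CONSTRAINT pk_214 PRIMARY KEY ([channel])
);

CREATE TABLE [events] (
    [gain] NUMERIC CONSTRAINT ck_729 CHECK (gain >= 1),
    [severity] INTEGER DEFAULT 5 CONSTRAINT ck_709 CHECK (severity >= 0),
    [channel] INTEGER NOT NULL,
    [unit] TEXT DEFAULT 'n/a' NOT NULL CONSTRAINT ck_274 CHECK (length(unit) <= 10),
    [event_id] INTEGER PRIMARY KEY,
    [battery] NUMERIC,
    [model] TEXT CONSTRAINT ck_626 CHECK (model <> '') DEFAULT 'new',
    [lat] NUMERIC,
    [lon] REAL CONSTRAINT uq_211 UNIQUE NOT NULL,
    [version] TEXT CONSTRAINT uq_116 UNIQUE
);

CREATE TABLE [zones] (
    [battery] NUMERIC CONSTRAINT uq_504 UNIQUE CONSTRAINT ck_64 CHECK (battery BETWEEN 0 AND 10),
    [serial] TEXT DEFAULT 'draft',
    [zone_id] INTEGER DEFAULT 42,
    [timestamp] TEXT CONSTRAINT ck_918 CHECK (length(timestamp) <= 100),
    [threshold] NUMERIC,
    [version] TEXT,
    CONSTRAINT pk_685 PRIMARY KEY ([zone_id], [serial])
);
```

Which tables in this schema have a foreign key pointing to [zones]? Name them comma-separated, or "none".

No REFERENCES clause anywhere in the schema names zones.

none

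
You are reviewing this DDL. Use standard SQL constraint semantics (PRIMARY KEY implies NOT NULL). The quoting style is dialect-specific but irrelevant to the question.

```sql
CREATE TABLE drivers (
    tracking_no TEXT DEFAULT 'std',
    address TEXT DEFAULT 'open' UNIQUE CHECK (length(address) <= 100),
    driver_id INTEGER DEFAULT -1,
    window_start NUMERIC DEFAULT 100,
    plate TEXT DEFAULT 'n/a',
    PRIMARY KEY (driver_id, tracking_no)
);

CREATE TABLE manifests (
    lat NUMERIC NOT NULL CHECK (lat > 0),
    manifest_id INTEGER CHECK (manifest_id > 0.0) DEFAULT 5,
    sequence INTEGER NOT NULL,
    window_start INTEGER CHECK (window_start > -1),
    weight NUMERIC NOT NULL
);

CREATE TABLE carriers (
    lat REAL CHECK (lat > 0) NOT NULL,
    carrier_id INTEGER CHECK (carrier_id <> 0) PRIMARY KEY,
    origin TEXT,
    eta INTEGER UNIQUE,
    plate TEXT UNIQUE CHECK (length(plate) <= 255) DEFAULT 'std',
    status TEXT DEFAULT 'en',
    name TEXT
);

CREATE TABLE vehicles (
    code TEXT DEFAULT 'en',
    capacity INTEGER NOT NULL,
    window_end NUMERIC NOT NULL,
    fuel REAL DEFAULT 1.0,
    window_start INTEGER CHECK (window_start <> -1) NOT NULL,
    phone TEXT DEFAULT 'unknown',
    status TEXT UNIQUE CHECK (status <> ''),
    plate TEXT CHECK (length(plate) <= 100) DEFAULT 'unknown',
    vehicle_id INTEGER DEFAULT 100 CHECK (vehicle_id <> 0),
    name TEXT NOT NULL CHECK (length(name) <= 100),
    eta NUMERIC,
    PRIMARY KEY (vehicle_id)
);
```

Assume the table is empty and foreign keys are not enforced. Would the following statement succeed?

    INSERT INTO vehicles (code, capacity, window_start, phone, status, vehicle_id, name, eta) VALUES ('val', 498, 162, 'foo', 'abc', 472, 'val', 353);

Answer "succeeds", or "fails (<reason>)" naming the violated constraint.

fails (NOT NULL on window_end)

window_end is omitted from the column list and has no DEFAULT, so it would receive NULL.
But window_end is declared NOT NULL.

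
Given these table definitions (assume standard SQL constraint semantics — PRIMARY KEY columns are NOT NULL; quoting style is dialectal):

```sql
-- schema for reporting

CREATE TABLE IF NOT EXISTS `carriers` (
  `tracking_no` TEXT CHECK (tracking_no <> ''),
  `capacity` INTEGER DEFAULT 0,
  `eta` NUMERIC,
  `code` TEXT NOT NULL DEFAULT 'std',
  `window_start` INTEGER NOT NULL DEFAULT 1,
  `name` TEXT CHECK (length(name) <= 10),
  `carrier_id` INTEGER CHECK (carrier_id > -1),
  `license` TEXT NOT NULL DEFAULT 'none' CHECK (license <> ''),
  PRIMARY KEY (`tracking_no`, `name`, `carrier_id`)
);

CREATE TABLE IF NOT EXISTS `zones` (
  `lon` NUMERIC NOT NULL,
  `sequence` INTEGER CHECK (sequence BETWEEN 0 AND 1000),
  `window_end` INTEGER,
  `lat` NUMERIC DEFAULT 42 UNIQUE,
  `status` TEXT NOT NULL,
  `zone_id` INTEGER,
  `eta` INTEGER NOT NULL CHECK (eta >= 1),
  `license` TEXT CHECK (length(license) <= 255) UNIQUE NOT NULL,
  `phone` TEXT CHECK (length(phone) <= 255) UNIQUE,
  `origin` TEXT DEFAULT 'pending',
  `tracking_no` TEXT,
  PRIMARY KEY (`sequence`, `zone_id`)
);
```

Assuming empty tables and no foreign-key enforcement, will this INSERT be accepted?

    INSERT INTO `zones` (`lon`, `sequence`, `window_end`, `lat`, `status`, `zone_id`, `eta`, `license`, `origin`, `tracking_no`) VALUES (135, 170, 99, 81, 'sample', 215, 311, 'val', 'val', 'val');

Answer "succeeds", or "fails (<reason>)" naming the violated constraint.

NOT NULL columns: eta is supplied; license is supplied; lon is supplied; sequence is supplied; status is supplied; zone_id is supplied.
CHECK constraints: 170 satisfies (sequence BETWEEN 0 AND 1000); 311 satisfies (eta >= 1); 'val' satisfies (length(license) <= 255).
No constraint is violated.

succeeds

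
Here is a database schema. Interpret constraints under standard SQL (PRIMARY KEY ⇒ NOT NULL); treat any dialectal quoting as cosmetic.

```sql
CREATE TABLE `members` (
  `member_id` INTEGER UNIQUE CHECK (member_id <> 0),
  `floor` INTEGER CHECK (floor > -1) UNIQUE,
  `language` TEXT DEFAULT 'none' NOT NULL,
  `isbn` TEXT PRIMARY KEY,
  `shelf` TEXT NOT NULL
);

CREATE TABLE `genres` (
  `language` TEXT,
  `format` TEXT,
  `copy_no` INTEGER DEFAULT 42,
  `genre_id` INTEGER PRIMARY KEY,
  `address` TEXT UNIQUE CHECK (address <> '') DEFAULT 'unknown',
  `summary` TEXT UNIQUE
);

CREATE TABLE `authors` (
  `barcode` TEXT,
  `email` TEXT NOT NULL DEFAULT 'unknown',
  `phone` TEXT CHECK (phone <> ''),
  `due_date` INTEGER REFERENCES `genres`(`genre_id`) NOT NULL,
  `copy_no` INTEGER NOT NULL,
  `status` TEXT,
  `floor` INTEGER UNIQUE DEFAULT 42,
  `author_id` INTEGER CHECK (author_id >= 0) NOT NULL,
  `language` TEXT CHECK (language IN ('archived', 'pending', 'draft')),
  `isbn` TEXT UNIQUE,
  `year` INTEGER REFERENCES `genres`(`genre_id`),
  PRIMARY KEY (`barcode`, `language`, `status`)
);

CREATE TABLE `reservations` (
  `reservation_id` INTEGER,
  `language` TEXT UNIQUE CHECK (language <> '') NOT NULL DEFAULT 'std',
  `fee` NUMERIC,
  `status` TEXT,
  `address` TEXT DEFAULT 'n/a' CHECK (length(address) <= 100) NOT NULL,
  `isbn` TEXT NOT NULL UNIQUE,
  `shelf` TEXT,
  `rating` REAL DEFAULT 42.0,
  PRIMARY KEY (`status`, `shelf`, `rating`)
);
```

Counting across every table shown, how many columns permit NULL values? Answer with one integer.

members: 2 nullable (member_id, floor — PK (isbn) and explicit NOT NULL columns excluded).
genres: 5 nullable (language, format, copy_no, address, summary — PK (genre_id) and explicit NOT NULL columns excluded).
authors: 4 nullable (phone, floor, isbn, year — PK (barcode, language, status) and explicit NOT NULL columns excluded).
reservations: 2 nullable (reservation_id, fee — PK (status, shelf, rating) and explicit NOT NULL columns excluded).
Total: 2 + 5 + 4 + 2 = 13.

13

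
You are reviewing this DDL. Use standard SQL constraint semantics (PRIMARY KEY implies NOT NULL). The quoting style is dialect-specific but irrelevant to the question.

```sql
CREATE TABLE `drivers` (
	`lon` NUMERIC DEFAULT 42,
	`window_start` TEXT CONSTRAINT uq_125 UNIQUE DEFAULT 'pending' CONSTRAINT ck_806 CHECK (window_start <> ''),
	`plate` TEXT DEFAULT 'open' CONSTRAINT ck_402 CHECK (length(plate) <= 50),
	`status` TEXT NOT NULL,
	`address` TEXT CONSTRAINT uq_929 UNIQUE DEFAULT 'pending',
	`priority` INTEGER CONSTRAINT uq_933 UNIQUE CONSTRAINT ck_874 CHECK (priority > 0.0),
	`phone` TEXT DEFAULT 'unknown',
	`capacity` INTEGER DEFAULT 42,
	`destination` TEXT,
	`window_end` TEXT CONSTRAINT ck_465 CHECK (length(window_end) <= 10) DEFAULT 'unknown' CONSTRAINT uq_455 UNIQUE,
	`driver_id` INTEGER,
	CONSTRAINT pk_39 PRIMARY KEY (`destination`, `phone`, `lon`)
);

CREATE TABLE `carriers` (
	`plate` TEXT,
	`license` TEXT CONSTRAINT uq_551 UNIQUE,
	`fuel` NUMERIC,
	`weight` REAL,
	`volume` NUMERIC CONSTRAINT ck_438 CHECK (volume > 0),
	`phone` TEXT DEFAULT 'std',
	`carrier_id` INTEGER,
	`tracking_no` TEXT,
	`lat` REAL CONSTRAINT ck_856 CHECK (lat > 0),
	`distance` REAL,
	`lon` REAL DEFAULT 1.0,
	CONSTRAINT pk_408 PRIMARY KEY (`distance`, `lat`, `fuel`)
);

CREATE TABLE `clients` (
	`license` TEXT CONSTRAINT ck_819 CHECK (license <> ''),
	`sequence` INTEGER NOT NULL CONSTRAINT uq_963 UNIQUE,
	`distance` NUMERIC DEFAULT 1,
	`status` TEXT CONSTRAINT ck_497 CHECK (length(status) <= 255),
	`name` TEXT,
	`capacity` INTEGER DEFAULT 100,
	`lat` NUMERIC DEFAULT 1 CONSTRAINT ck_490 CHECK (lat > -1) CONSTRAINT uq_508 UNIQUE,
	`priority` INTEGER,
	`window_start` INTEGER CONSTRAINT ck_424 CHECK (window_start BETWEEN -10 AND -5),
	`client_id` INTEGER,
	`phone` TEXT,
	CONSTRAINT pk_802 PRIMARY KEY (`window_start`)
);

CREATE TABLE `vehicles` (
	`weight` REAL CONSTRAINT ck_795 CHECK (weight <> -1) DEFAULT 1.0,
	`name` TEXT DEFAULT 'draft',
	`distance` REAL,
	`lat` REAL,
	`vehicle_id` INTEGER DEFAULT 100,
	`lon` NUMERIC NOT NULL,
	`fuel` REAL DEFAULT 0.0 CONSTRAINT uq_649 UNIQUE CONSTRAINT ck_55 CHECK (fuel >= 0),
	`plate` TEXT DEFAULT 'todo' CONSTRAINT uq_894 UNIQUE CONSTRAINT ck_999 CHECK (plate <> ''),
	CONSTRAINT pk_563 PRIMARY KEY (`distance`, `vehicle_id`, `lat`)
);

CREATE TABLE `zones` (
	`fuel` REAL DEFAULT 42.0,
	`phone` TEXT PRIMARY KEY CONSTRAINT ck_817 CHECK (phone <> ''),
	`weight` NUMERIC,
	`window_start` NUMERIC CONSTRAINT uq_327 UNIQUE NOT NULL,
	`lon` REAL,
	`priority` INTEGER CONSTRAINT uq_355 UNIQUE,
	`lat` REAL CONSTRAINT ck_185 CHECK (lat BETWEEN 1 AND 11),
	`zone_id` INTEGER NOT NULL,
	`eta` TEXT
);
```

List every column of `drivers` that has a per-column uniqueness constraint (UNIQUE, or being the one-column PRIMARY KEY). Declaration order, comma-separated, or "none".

window_start, address, priority, window_end

- lon: part of a composite PRIMARY KEY — only the tuple is unique, not this column on its own.
- window_start: declared UNIQUE → unique.
- plate: no UNIQUE or single-column PK constraint.
- status: no UNIQUE or single-column PK constraint.
- address: declared UNIQUE → unique.
- priority: declared UNIQUE → unique.
- phone: part of a composite PRIMARY KEY — only the tuple is unique, not this column on its own.
- capacity: no UNIQUE or single-column PK constraint.
- destination: part of a composite PRIMARY KEY — only the tuple is unique, not this column on its own.
- window_end: declared UNIQUE → unique.
- driver_id: no UNIQUE or single-column PK constraint.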